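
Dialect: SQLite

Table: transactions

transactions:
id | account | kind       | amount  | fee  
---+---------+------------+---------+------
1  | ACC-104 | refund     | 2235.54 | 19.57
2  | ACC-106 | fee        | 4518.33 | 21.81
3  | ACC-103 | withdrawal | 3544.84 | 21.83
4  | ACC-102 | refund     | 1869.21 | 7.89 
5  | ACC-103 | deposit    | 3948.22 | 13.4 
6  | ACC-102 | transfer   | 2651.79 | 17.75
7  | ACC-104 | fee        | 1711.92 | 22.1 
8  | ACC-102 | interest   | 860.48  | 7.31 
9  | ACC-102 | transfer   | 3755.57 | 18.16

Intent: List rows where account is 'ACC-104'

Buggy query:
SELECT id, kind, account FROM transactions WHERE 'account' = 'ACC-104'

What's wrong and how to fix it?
Bug: 'account' in single quotes is a string literal, not the column; the comparison is literal-vs-literal and never true

Fix: Reference the column as account without single quotes

Corrected query:
SELECT id, kind, account FROM transactions WHERE account = 'ACC-104'

Result:
id | kind   | account
---+--------+--------
1  | refund | ACC-104
7  | fee    | ACC-104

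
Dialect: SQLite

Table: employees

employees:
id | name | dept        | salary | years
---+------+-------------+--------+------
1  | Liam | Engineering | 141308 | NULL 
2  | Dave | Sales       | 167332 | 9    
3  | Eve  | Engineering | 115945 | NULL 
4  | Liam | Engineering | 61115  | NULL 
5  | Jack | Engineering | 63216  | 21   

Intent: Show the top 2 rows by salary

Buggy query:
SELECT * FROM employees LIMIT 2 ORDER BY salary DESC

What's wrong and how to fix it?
Bug: LIMIT must come after ORDER BY

Fix: Swap the clauses: ORDER BY first, then LIMIT

Corrected query:
SELECT * FROM employees ORDER BY salary DESC LIMIT 2

Result:
id | name | dept        | salary | years
---+------+-------------+--------+------
2  | Dave | Sales       | 167332 | 9    
1  | Liam | Engineering | 141308 | NULL 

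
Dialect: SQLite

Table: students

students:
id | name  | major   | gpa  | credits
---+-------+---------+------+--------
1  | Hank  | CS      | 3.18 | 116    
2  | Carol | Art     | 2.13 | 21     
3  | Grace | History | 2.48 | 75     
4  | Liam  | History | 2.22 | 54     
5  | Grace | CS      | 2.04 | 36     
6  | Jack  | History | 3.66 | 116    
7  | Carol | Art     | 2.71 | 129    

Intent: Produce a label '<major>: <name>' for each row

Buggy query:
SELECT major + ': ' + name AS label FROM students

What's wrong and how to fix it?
Bug: SQLite uses || for string concatenation; + coerces text to numbers (yielding 0)

Fix: Replace + with || to concatenate text

Corrected query:
SELECT major || ': ' || name AS label FROM students

Result:
label         
--------------
CS: Hank      
Art: Carol    
History: Grace
History: Liam 
CS: Grace     
History: Jack 
Art: Carol    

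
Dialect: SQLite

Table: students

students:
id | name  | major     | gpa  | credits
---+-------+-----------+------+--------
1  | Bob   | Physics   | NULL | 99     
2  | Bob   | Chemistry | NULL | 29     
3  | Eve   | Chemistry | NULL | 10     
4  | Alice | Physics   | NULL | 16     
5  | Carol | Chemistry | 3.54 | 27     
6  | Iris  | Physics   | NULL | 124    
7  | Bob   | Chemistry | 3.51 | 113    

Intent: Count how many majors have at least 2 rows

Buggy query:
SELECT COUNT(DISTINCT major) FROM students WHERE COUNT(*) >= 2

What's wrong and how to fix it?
Bug: WHERE filters individual rows, not groups, so a group-level COUNT is invalid there

Fix: Use a subquery that GROUPs and filters with HAVING, then count its rows

Corrected query:
SELECT COUNT(*) FROM (SELECT major FROM students GROUP BY major HAVING COUNT(*) >= 2)

Result:
COUNT(*)
--------
2       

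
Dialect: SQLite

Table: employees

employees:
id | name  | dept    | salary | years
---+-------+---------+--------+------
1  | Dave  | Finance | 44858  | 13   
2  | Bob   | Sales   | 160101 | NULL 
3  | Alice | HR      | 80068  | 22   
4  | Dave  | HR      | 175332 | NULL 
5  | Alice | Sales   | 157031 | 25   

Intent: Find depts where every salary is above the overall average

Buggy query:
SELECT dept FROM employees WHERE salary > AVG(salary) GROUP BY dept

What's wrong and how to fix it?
Bug: AVG() is an aggregate; it can't sit directly in WHERE

Fix: Use a subquery for AVG and a HAVING MIN(...) filter so the condition holds for every row in the group

Corrected query:
SELECT dept FROM employees GROUP BY dept HAVING MIN(salary) > (SELECT AVG(salary) FROM employees)

Result:
dept 
-----
Sales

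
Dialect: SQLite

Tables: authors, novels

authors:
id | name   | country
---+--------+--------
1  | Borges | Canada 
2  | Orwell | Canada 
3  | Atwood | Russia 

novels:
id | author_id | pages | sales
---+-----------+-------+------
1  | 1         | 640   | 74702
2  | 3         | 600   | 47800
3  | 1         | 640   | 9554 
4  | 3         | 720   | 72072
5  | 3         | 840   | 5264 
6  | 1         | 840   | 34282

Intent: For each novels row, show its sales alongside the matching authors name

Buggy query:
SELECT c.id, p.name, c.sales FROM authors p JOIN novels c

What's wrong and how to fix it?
Bug: Missing join condition: each novels row is matched to all authors rows instead of just its own

Fix: Specify the join condition linking the foreign key to the parent id

Corrected query:
SELECT c.id, p.name, c.sales FROM authors p JOIN novels c ON c.author_id = p.id

Result:
id | name   | sales
---+--------+------
1  | Borges | 74702
2  | Atwood | 47800
3  | Borges | 9554 
4  | Atwood | 72072
5  | Atwood | 5264 
6  | Borges | 34282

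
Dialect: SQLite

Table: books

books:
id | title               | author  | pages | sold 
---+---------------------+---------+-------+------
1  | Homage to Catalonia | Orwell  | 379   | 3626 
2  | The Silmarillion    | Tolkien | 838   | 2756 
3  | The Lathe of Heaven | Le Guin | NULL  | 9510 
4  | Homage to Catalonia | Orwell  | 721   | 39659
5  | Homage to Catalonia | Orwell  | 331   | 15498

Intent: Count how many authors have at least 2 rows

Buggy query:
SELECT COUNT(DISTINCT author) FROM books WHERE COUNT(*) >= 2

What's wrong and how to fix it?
Bug: WHERE filters individual rows, not groups, so a group-level COUNT is invalid there

Fix: Use a subquery that GROUPs and filters with HAVING, then count its rows

Corrected query:
SELECT COUNT(*) FROM (SELECT author FROM books GROUP BY author HAVING COUNT(*) >= 2)

Result:
COUNT(*)
--------
1       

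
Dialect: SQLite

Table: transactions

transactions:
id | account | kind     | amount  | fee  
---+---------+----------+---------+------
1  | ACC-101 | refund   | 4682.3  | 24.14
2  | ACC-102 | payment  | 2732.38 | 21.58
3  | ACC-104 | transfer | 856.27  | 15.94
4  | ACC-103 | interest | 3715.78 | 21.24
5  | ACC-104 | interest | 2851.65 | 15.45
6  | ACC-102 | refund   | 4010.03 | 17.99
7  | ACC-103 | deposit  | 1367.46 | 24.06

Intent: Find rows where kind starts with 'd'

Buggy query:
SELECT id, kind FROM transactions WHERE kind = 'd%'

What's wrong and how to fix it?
Bug: Wildcards only work with LIKE; '=' treats '%' as a literal character

Fix: Replace '=' with LIKE so 'd%' is treated as a pattern

Corrected query:
SELECT id, kind FROM transactions WHERE kind LIKE 'd%'

Result:
id | kind   
---+--------
7  | deposit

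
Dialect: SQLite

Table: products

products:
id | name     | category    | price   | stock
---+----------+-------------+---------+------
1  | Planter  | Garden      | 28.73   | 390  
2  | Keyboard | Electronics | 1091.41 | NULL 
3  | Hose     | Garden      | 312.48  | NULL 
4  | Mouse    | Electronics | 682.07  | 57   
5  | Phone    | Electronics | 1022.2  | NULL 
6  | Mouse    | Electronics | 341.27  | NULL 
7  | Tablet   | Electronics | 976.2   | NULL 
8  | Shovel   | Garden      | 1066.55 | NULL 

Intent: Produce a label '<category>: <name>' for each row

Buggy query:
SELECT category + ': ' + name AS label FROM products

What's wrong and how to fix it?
Bug: '+' is numeric addition; on text columns SQLite converts them to 0 instead of concatenating

Fix: Use the || operator for string concatenation

Corrected query:
SELECT category || ': ' || name AS label FROM products

Result:
label                
---------------------
Garden: Planter      
Electronics: Keyboard
Garden: Hose         
Electronics: Mouse   
Electronics: Phone   
Electronics: Mouse   
Electronics: Tablet  
Garden: Shovel       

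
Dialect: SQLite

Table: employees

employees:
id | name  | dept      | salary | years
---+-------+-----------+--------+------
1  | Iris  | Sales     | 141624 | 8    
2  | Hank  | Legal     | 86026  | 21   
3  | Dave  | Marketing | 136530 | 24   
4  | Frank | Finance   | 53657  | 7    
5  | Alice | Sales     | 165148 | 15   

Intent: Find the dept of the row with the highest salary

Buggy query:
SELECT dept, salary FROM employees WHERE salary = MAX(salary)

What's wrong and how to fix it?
Bug: MAX(salary) is an aggregate and cannot be used directly in WHERE

Fix: Use a subquery: WHERE salary = (SELECT MAX(salary) FROM employees)

Corrected query:
SELECT dept, salary FROM employees WHERE salary = (SELECT MAX(salary) FROM employees)

Result:
dept  | salary
------+-------
Sales | 165148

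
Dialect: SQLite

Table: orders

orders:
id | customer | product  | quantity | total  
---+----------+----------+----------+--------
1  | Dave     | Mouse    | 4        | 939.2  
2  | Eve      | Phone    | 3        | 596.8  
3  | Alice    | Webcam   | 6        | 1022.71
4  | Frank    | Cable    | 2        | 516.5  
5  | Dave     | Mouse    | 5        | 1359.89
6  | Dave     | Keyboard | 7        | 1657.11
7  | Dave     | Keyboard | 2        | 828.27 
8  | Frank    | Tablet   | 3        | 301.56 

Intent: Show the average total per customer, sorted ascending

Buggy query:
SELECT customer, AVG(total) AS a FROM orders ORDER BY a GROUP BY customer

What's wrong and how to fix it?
Bug: ORDER BY appears before GROUP BY; SQL clause order requires GROUP BY first

Fix: Move ORDER BY to the end, after GROUP BY

Corrected query:
SELECT customer, AVG(total) AS a FROM orders GROUP BY customer ORDER BY a

Result:
customer | a        
---------+----------
Frank    | 409.03   
Eve      | 596.8    
Alice    | 1022.71  
Dave     | 1196.1175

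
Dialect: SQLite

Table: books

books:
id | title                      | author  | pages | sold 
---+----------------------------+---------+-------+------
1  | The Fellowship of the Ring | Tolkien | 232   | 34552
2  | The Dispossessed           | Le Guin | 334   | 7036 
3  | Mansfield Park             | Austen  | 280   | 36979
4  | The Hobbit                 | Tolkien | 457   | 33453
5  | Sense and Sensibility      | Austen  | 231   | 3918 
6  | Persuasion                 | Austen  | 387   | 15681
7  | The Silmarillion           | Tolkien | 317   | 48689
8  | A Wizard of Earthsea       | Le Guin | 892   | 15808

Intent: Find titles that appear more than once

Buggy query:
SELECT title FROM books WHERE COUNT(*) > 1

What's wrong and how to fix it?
Bug: WHERE can't reference COUNT(*); aggregates are computed after WHERE

Fix: Group first, then use HAVING for the count condition

Corrected query:
SELECT title FROM books GROUP BY title HAVING COUNT(*) > 1

Result:
(no rows)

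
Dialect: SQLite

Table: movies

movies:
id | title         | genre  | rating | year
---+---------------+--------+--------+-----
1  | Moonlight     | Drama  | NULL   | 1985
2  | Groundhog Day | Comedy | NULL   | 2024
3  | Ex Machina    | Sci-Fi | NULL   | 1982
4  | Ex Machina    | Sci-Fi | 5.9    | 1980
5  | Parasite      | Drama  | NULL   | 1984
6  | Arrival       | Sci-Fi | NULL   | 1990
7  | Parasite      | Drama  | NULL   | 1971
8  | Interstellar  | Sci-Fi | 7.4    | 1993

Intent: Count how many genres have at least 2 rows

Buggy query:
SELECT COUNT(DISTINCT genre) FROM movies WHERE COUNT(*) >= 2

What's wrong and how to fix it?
Bug: COUNT(*) cannot appear in WHERE; the per-group count doesn't exist yet

Fix: Group first with HAVING COUNT(*) >= 2, then COUNT the resulting groups

Corrected query:
SELECT COUNT(*) FROM (SELECT genre FROM movies GROUP BY genre HAVING COUNT(*) >= 2)

Result:
COUNT(*)
--------
2       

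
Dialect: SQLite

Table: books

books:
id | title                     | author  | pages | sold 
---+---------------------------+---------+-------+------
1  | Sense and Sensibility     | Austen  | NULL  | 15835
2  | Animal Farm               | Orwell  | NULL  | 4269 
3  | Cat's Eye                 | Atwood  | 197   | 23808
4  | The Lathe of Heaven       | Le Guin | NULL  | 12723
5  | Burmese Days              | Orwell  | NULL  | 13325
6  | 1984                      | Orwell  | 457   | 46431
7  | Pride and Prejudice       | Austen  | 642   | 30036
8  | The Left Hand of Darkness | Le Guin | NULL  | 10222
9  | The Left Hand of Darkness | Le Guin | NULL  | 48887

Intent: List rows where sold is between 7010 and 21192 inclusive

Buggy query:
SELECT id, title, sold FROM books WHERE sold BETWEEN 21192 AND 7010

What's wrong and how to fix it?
Bug: The bounds are reversed; BETWEEN a AND b requires a <= b to match anything

Fix: Swap the bounds so the smaller value comes first

Corrected query:
SELECT id, title, sold FROM books WHERE sold BETWEEN 7010 AND 21192

Result:
id | title                     | sold 
---+---------------------------+------
1  | Sense and Sensibility     | 15835
4  | The Lathe of Heaven       | 12723
5  | Burmese Days              | 13325
8  | The Left Hand of Darkness | 10222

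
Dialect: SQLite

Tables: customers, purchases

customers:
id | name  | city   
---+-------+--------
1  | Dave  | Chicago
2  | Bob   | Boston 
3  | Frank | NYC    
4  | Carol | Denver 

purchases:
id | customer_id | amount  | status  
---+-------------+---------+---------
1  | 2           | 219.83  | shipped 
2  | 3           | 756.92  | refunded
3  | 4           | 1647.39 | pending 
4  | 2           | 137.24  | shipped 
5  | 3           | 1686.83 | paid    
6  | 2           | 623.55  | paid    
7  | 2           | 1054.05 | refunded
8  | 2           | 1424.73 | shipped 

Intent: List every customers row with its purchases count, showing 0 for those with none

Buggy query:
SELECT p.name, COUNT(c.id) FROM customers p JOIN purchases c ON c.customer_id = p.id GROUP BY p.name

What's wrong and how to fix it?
Bug: INNER JOIN drops customers rows that have no matching purchases rows

Fix: Switch to LEFT JOIN to retain unmatched parent rows

Corrected query:
SELECT p.name, COUNT(c.id) FROM customers p LEFT JOIN purchases c ON c.customer_id = p.id GROUP BY p.name

Result:
name  | COUNT(c.id)
------+------------
Bob   | 5          
Carol | 1          
Dave  | 0          
Frank | 2          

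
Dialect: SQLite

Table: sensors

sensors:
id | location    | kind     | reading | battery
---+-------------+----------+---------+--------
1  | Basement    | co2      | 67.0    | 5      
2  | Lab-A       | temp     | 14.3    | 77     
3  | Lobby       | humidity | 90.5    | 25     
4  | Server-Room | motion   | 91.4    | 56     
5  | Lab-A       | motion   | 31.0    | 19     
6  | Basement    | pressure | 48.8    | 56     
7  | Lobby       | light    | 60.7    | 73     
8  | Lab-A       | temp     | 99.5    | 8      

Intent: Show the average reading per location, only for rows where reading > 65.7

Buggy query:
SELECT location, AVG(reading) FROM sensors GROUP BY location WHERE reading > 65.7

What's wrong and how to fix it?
Bug: WHERE cannot follow GROUP BY

Fix: Move the WHERE clause before GROUP BY

Corrected query:
SELECT location, AVG(reading) FROM sensors WHERE reading > 65.7 GROUP BY location

Result:
location    | AVG(reading)
------------+-------------
Basement    | 67          
Lab-A       | 99.5        
Lobby       | 90.5        
Server-Room | 91.4        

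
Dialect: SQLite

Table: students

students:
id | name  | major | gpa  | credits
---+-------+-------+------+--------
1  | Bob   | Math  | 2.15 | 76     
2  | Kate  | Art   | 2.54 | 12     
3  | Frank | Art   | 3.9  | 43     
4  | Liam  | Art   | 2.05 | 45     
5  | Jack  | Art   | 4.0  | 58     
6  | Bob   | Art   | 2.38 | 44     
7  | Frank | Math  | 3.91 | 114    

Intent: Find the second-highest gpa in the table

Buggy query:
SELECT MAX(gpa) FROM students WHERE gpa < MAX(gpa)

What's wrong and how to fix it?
Bug: The inner MAX is an aggregate inside WHERE, which is not allowed

Fix: Compute the overall MAX in a subquery, then take MAX of rows below it

Corrected query:
SELECT MAX(gpa) FROM students WHERE gpa < (SELECT MAX(gpa) FROM students)

Result:
MAX(gpa)
--------
3.91    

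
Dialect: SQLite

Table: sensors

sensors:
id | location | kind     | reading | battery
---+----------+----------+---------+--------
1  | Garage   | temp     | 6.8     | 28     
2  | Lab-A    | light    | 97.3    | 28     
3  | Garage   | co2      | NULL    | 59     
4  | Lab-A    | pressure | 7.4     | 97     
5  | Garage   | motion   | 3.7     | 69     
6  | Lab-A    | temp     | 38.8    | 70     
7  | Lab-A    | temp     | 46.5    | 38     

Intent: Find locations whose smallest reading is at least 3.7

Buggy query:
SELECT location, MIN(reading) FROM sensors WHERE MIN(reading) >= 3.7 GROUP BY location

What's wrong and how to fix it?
Bug: Aggregates like MIN are computed per group after WHERE runs

Fix: Use HAVING for the per-group MIN condition

Corrected query:
SELECT location, MIN(reading) FROM sensors GROUP BY location HAVING MIN(reading) >= 3.7

Result:
location | MIN(reading)
---------+-------------
Garage   | 3.7         
Lab-A    | 7.4         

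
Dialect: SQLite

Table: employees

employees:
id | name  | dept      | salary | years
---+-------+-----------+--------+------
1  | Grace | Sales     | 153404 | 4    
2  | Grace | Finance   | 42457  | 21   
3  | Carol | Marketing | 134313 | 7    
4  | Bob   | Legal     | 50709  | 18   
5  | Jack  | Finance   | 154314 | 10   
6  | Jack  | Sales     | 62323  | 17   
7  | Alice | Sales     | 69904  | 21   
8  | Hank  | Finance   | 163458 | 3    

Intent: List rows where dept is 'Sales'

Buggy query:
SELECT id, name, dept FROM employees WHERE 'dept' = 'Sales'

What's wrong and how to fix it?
Bug: 'dept' in single quotes is a string literal, not the column; the comparison is literal-vs-literal and never true

Fix: Remove the quotes around the column name (or use double quotes for an identifier)

Corrected query:
SELECT id, name, dept FROM employees WHERE dept = 'Sales'

Result:
id | name  | dept 
---+-------+------
1  | Grace | Sales
6  | Jack  | Sales
7  | Alice | Sales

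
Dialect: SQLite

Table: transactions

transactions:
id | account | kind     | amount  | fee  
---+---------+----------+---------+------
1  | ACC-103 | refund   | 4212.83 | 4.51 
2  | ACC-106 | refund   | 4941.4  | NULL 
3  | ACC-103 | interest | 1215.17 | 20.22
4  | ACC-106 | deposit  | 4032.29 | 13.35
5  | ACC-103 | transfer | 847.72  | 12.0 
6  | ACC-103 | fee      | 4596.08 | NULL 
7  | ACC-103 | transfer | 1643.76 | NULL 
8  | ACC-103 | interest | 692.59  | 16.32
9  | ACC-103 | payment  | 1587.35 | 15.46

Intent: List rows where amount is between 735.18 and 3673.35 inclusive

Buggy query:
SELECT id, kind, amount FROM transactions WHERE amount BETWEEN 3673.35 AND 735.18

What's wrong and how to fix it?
Bug: The bounds are reversed; BETWEEN a AND b requires a <= b to match anything

Fix: Write BETWEEN 735.18 AND 3673.35

Corrected query:
SELECT id, kind, amount FROM transactions WHERE amount BETWEEN 735.18 AND 3673.35

Result:
id | kind     | amount 
---+----------+--------
3  | interest | 1215.17
5  | transfer | 847.72 
7  | transfer | 1643.76
9  | payment  | 1587.35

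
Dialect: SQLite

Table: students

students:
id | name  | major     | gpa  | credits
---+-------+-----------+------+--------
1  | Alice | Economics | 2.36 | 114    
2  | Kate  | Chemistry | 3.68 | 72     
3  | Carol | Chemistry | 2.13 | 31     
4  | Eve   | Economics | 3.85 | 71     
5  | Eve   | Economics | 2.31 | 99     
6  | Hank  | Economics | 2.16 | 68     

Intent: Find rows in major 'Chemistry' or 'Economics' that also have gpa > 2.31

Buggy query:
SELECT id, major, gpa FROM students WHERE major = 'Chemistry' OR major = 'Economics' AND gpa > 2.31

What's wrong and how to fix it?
Bug: AND binds tighter than OR, so this parses as major = 'Chemistry' OR (major = 'Economics' AND gpa > 2.31)

Fix: Add parentheses around the OR so the AND applies to both alternatives

Corrected query:
SELECT id, major, gpa FROM students WHERE (major = 'Chemistry' OR major = 'Economics') AND gpa > 2.31

Result:
id | major     | gpa 
---+-----------+-----
1  | Economics | 2.36
2  | Chemistry | 3.68
4  | Economics | 3.85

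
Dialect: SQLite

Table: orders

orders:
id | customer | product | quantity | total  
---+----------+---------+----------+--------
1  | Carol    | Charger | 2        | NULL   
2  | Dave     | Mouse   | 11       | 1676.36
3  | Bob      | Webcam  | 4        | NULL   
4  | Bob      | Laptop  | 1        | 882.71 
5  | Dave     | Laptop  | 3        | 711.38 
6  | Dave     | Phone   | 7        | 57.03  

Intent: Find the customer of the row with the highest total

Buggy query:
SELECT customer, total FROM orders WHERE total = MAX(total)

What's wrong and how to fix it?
Bug: WHERE is evaluated per row; an aggregate over the whole table isn't defined there

Fix: Wrap MAX in a scalar subquery so WHERE compares against a single value

Corrected query:
SELECT customer, total FROM orders WHERE total = (SELECT MAX(total) FROM orders)

Result:
customer | total  
---------+--------
Dave     | 1676.36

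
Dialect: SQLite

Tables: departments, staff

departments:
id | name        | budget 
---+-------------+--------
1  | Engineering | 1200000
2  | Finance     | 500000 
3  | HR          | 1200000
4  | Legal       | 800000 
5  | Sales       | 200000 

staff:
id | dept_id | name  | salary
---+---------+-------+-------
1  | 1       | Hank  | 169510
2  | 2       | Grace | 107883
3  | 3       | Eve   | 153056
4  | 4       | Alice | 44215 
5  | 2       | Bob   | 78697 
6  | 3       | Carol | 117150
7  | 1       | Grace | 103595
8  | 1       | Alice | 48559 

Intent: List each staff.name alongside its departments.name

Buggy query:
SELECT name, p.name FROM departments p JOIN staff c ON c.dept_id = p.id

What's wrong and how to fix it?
Bug: 'name' exists in both joined tables, so the database can't tell which one is meant

Fix: Prefix ambiguous columns with the table alias

Corrected query:
SELECT c.name, p.name FROM departments p JOIN staff c ON c.dept_id = p.id

Result:
name  | name       
------+------------
Hank  | Engineering
Grace | Finance    
Eve   | HR         
Alice | Legal      
Bob   | Finance    
Carol | HR         
Grace | Engineering
Alice | Engineering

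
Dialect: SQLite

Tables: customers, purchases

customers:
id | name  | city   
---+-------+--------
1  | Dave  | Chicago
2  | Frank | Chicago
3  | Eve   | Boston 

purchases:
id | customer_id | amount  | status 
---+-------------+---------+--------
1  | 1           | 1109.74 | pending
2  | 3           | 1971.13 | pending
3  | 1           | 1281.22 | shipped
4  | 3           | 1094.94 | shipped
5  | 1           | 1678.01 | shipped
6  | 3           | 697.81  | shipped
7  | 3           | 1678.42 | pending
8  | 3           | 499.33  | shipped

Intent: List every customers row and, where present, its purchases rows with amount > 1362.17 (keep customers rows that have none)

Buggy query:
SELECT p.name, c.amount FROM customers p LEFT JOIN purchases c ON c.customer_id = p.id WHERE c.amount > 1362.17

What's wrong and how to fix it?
Bug: Filtering c.amount in WHERE discards the NULL rows produced by LEFT JOIN, turning it into an inner join

Fix: Move the right-table condition into the ON clause so unmatched parents are kept

Corrected query:
SELECT p.name, c.amount FROM customers p LEFT JOIN purchases c ON c.customer_id = p.id AND c.amount > 1362.17

Result:
name  | amount 
------+--------
Dave  | 1678.01
Frank | NULL   
Eve   | 1678.42
Eve   | 1971.13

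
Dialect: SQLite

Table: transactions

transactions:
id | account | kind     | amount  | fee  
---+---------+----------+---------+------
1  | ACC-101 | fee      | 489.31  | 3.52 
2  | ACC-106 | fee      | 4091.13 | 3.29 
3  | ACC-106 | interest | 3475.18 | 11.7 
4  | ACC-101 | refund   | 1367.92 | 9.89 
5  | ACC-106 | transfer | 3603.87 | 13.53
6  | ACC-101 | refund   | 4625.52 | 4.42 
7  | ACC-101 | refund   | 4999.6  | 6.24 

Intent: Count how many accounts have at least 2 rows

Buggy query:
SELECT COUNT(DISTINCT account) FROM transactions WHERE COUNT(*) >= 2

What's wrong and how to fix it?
Bug: COUNT(*) cannot appear in WHERE; the per-group count doesn't exist yet

Fix: Group first with HAVING COUNT(*) >= 2, then COUNT the resulting groups

Corrected query:
SELECT COUNT(*) FROM (SELECT account FROM transactions GROUP BY account HAVING COUNT(*) >= 2)

Result:
COUNT(*)
--------
2       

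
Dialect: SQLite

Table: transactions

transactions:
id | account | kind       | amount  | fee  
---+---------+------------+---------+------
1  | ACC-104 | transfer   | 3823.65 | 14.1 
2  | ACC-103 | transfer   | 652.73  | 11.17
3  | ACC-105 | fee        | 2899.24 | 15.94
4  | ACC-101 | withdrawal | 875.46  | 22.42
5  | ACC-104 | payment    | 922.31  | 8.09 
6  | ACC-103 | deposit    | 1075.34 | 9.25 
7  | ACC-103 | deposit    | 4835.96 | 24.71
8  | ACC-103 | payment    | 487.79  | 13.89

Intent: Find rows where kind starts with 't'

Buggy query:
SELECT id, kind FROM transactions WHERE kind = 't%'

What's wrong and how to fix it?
Bug: '=' compares the literal string including the % character; pattern matching needs LIKE

Fix: Replace '=' with LIKE so 't%' is treated as a pattern

Corrected query:
SELECT id, kind FROM transactions WHERE kind LIKE 't%'

Result:
id | kind    
---+---------
1  | transfer
2  | transfer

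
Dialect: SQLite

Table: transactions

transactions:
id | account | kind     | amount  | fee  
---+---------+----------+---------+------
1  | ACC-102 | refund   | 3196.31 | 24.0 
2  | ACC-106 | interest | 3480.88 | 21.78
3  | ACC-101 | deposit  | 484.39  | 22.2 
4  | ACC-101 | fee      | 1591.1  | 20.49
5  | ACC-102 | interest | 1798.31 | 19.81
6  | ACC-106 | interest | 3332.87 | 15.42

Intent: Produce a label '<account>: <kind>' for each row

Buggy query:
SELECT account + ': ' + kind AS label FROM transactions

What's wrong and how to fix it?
Bug: SQLite uses || for string concatenation; + coerces text to numbers (yielding 0)

Fix: Use the || operator for string concatenation

Corrected query:
SELECT account || ': ' || kind AS label FROM transactions

Result:
label            
-----------------
ACC-102: refund  
ACC-106: interest
ACC-101: deposit 
ACC-101: fee     
ACC-102: interest
ACC-106: interest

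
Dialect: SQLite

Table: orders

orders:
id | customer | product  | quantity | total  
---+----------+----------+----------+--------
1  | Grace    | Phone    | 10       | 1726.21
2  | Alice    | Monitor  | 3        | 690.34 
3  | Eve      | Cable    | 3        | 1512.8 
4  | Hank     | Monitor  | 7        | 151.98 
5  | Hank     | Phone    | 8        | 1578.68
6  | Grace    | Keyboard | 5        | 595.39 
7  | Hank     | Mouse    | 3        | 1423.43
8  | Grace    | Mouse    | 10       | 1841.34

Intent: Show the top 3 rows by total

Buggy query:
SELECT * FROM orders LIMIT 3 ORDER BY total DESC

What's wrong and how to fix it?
Bug: LIMIT must come after ORDER BY

Fix: Sort with ORDER BY, then apply LIMIT

Corrected query:
SELECT * FROM orders ORDER BY total DESC LIMIT 3

Result:
id | customer | product | quantity | total  
---+----------+---------+----------+--------
8  | Grace    | Mouse   | 10       | 1841.34
1  | Grace    | Phone   | 10       | 1726.21
5  | Hank     | Phone   | 8        | 1578.68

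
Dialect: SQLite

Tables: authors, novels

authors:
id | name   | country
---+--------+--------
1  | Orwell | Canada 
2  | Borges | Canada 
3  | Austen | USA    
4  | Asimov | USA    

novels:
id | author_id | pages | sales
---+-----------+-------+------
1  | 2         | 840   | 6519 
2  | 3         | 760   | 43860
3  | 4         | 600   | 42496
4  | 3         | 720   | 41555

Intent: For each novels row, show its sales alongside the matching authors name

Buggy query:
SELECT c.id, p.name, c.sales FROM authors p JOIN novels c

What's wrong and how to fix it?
Bug: JOIN with no ON clause produces a cartesian product; every novels row pairs with every authors row

Fix: Add ON c.author_id = p.id to the JOIN

Corrected query:
SELECT c.id, p.name, c.sales FROM authors p JOIN novels c ON c.author_id = p.id

Result:
id | name   | sales
---+--------+------
1  | Borges | 6519 
2  | Austen | 43860
3  | Asimov | 42496
4  | Austen | 41555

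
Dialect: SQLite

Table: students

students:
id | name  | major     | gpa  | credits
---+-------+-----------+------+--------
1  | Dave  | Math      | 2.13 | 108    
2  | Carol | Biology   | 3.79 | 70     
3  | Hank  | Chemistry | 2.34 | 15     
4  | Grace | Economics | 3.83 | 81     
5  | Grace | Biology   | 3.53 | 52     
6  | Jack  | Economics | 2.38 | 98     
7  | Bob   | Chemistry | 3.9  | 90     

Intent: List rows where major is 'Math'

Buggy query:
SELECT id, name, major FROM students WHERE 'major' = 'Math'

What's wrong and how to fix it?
Bug: 'major' in single quotes is a string literal, not the column; the comparison is literal-vs-literal and never true

Fix: Reference the column as major without single quotes

Corrected query:
SELECT id, name, major FROM students WHERE major = 'Math'

Result:
id | name | major
---+------+------
1  | Dave | Math 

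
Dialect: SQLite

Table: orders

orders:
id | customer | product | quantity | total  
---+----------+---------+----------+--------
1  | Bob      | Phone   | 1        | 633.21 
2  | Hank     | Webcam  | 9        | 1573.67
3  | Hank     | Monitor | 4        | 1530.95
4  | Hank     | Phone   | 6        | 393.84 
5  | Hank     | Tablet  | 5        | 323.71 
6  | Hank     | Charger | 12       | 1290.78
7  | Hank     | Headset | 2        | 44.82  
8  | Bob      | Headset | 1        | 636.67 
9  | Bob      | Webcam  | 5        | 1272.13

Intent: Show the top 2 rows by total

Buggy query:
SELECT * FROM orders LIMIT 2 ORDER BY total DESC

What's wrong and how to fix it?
Bug: ORDER BY cannot follow LIMIT; LIMIT is the final clause

Fix: Sort with ORDER BY, then apply LIMIT

Corrected query:
SELECT * FROM orders ORDER BY total DESC LIMIT 2

Result:
id | customer | product | quantity | total  
---+----------+---------+----------+--------
2  | Hank     | Webcam  | 9        | 1573.67
3  | Hank     | Monitor | 4        | 1530.95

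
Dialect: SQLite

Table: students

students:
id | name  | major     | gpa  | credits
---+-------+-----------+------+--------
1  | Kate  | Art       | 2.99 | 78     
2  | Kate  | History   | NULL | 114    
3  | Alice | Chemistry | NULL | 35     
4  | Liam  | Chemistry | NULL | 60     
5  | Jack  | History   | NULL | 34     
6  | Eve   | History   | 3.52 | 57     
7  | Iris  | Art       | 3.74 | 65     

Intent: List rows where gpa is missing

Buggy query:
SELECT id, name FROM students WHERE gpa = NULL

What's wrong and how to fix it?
Bug: '= NULL' is always unknown in SQL three-valued logic, so no rows match

Fix: Use IS NULL to test for NULL

Corrected query:
SELECT id, name FROM students WHERE gpa IS NULL

Result:
id | name 
---+------
2  | Kate 
3  | Alice
4  | Liam 
5  | Jack 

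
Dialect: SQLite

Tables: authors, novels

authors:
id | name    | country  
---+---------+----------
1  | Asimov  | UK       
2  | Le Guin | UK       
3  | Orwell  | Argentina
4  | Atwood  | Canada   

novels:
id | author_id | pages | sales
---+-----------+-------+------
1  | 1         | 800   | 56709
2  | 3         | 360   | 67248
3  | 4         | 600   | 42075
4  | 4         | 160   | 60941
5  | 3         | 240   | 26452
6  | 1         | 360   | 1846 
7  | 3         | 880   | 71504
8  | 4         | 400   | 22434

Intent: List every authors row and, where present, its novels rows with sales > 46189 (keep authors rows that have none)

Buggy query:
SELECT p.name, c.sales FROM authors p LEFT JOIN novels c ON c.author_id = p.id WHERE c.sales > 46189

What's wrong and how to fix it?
Bug: A WHERE condition on the right-hand table after LEFT JOIN drops unmatched parents

Fix: Put 'c.sales > 46189' in the JOIN's ON clause instead of WHERE

Corrected query:
SELECT p.name, c.sales FROM authors p LEFT JOIN novels c ON c.author_id = p.id AND c.sales > 46189

Result:
name    | sales
--------+------
Asimov  | 56709
Le Guin | NULL 
Orwell  | 67248
Orwell  | 71504
Atwood  | 60941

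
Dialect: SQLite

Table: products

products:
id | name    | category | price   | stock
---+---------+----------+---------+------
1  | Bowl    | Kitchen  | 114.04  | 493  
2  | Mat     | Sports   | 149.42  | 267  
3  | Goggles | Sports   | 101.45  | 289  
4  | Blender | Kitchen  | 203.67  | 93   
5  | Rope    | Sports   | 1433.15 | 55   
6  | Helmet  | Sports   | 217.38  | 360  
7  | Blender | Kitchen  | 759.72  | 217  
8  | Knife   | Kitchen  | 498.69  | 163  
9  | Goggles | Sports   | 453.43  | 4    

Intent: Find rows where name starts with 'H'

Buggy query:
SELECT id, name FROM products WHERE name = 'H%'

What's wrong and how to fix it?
Bug: Wildcards only work with LIKE; '=' treats '%' as a literal character

Fix: Replace '=' with LIKE so 'H%' is treated as a pattern

Corrected query:
SELECT id, name FROM products WHERE name LIKE 'H%'

Result:
id | name  
---+-------
6  | Helmet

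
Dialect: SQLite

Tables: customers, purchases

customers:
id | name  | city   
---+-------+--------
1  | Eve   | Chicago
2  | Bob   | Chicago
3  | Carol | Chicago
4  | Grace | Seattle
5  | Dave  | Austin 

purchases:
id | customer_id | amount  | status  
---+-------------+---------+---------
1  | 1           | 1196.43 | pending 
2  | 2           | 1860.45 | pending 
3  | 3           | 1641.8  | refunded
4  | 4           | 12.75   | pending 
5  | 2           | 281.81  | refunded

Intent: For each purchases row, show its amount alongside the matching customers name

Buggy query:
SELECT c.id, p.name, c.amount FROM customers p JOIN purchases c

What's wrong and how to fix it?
Bug: JOIN with no ON clause produces a cartesian product; every purchases row pairs with every customers row

Fix: Specify the join condition linking the foreign key to the parent id

Corrected query:
SELECT c.id, p.name, c.amount FROM customers p JOIN purchases c ON c.customer_id = p.id

Result:
id | name  | amount 
---+-------+--------
1  | Eve   | 1196.43
2  | Bob   | 1860.45
3  | Carol | 1641.8 
4  | Grace | 12.75  
5  | Bob   | 281.81 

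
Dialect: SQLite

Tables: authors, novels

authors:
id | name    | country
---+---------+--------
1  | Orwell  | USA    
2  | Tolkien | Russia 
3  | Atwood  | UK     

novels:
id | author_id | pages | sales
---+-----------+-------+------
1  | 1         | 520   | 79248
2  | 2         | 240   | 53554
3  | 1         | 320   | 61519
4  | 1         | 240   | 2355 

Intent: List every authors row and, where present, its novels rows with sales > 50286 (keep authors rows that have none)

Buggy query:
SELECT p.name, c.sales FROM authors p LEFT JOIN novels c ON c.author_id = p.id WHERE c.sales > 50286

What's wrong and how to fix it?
Bug: A WHERE condition on the right-hand table after LEFT JOIN drops unmatched parents

Fix: Put 'c.sales > 50286' in the JOIN's ON clause instead of WHERE

Corrected query:
SELECT p.name, c.sales FROM authors p LEFT JOIN novels c ON c.author_id = p.id AND c.sales > 50286

Result:
name    | sales
--------+------
Orwell  | 61519
Orwell  | 79248
Tolkien | 53554
Atwood  | NULL 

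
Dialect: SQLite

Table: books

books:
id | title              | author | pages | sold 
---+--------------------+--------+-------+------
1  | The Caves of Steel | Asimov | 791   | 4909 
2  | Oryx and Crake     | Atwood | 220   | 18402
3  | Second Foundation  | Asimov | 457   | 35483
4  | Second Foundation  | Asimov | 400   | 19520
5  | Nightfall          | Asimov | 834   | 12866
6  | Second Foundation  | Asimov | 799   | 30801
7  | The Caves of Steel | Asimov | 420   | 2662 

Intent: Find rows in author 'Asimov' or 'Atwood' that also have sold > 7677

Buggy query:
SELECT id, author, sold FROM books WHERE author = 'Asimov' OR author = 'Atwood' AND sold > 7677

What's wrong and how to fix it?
Bug: Without parentheses, AND is evaluated before OR, so the sold filter only applies to the 'Atwood' branch

Fix: Group the OR with parentheses (or use IN), then AND the threshold

Corrected query:
SELECT id, author, sold FROM books WHERE (author = 'Asimov' OR author = 'Atwood') AND sold > 7677

Result:
id | author | sold 
---+--------+------
2  | Atwood | 18402
3  | Asimov | 35483
4  | Asimov | 19520
5  | Asimov | 12866
6  | Asimov | 30801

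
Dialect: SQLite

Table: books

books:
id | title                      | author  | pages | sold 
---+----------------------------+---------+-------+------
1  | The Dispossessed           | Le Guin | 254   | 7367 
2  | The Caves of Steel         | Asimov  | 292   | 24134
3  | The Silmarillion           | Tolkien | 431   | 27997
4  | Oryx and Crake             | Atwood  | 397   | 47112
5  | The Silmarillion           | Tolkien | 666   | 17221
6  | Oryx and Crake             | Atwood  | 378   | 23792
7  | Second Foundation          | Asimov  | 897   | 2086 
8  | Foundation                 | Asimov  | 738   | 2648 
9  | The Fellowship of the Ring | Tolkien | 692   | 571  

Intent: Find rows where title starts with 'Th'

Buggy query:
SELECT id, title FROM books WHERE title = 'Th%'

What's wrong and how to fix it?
Bug: Wildcards only work with LIKE; '=' treats '%' as a literal character

Fix: Use LIKE for wildcard pattern matching

Corrected query:
SELECT id, title FROM books WHERE title LIKE 'Th%'

Result:
id | title                     
---+---------------------------
1  | The Dispossessed          
2  | The Caves of Steel        
3  | The Silmarillion          
5  | The Silmarillion          
9  | The Fellowship of the Ring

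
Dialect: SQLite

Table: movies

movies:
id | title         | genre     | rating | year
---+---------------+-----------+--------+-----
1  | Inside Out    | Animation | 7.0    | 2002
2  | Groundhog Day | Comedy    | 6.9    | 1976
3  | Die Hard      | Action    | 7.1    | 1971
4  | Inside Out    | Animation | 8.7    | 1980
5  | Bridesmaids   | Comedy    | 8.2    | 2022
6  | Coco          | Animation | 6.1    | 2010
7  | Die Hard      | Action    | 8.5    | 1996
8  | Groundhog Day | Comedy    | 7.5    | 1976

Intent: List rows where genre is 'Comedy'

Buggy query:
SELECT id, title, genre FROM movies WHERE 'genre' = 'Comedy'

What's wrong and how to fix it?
Bug: Single quotes denote string literals in SQL; the column name is being compared as a constant string

Fix: Remove the quotes around the column name (or use double quotes for an identifier)

Corrected query:
SELECT id, title, genre FROM movies WHERE genre = 'Comedy'

Result:
id | title         | genre 
---+---------------+-------
2  | Groundhog Day | Comedy
5  | Bridesmaids   | Comedy
8  | Groundhog Day | Comedy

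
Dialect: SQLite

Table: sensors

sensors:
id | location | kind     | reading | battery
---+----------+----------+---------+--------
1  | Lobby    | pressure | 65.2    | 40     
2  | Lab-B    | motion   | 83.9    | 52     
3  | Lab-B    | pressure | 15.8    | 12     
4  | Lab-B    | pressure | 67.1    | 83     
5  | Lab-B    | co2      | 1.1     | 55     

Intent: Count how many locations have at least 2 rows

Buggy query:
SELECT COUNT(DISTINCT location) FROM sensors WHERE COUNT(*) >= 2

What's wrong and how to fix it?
Bug: COUNT(*) cannot appear in WHERE; the per-group count doesn't exist yet

Fix: Group first with HAVING COUNT(*) >= 2, then COUNT the resulting groups

Corrected query:
SELECT COUNT(*) FROM (SELECT location FROM sensors GROUP BY location HAVING COUNT(*) >= 2)

Result:
COUNT(*)
--------
1       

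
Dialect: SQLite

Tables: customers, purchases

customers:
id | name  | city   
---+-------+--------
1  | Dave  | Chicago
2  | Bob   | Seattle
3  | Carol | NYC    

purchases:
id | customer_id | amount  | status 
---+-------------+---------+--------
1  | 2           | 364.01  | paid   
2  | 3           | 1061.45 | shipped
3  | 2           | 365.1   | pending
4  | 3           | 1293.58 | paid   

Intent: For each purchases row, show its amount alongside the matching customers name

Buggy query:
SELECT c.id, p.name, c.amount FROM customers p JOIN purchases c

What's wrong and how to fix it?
Bug: JOIN with no ON clause produces a cartesian product; every purchases row pairs with every customers row

Fix: Specify the join condition linking the foreign key to the parent id

Corrected query:
SELECT c.id, p.name, c.amount FROM customers p JOIN purchases c ON c.customer_id = p.id

Result:
id | name  | amount 
---+-------+--------
1  | Bob   | 364.01 
2  | Carol | 1061.45
3  | Bob   | 365.1  
4  | Carol | 1293.58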